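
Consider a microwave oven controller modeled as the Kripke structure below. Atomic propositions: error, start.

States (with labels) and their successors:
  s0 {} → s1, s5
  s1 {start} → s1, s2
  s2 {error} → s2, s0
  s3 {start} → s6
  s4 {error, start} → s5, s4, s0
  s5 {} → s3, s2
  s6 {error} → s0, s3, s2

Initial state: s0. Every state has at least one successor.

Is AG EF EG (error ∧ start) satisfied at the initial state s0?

States satisfying EF EG (error ∧ start): {s4}.
States satisfying AG EF EG (error ∧ start): ∅.
s0 is reachable from s0 and violates EF EG (error ∧ start), so AG fails at s0.
s0 ∉ Sat(AG EF EG (error ∧ start)).

No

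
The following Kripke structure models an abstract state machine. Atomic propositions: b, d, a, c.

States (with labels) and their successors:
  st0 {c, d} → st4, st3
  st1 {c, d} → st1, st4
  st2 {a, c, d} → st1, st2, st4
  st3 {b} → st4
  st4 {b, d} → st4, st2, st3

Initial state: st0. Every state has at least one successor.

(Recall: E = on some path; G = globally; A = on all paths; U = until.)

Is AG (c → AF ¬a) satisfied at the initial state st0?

Violated

States satisfying c → AF ¬a: {st0, st1, st3, st4}.
States satisfying AG (c → AF ¬a): ∅.
st2 is reachable from st0 and violates c → AF ¬a, so AG fails at st0.
st0 ∉ Sat(AG (c → AF ¬a)).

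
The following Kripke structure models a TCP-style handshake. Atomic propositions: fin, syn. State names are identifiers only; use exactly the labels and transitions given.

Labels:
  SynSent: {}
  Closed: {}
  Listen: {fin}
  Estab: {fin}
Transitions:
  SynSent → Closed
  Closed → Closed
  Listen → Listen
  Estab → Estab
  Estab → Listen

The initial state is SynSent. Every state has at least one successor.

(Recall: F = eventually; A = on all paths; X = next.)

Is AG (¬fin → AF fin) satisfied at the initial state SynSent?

States satisfying ¬fin → AF fin: {Listen, Estab}.
States satisfying AG (¬fin → AF fin): {Listen, Estab}.
Closed is reachable from SynSent and violates ¬fin → AF fin, so AG fails at SynSent.
SynSent ∉ Sat(AG (¬fin → AF fin)).

Violated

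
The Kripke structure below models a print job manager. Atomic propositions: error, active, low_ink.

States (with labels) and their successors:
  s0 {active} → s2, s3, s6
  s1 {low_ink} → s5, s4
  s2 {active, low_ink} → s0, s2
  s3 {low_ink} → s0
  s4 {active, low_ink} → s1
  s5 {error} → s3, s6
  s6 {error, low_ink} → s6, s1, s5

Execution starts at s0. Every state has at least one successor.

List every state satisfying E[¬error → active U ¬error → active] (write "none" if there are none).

States satisfying ¬error → active: {s0, s2, s4, s5, s6}.
States satisfying E[¬error → active U ¬error → active]: {s0, s2, s4, s5, s6}.

{s0, s2, s4, s5, s6}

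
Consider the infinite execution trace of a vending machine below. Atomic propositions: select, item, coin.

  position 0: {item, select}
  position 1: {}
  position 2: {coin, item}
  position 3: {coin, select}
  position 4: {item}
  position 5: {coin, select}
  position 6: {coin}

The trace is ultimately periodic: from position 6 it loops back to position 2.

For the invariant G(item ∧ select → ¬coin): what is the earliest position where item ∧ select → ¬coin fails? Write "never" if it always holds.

item ∧ select → ¬coin holds at every position 0..6, and those are all the positions the trace ever visits, so the invariant G(item ∧ select → ¬coin) is never violated.

never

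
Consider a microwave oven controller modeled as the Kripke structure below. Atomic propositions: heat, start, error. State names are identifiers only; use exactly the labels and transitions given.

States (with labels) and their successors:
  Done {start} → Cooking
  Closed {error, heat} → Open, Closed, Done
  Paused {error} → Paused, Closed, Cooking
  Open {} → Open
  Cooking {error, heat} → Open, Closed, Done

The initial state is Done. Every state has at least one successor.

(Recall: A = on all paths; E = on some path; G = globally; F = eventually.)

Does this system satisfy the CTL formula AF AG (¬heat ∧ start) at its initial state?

Does not hold

States satisfying AG (¬heat ∧ start): ∅.
States satisfying AF AG (¬heat ∧ start): ∅.
There is a path from Done along which AG (¬heat ∧ start) never holds.
Done ∉ Sat(AF AG (¬heat ∧ start)).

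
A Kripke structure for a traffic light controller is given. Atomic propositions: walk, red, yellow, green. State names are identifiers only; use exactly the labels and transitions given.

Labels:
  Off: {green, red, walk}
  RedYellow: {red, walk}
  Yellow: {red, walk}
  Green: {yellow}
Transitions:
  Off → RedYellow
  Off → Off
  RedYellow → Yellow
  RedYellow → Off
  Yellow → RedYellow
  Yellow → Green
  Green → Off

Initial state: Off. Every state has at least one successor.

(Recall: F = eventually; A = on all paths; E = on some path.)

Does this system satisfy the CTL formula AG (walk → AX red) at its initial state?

States satisfying walk → AX red: {Off, RedYellow, Green}.
States satisfying AG (walk → AX red): ∅.
Yellow is reachable from Off and violates walk → AX red, so AG fails at Off.
Off ∉ Sat(AG (walk → AX red)).

Violated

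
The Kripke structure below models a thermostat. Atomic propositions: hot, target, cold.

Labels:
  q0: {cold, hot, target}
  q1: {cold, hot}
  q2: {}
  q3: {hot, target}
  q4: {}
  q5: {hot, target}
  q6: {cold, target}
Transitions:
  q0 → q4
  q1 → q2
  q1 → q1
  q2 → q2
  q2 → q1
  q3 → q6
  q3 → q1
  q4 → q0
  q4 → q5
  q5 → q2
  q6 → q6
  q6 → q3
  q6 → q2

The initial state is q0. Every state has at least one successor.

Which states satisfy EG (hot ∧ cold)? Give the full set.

States satisfying hot ∧ cold: {q0, q1}.
States satisfying EG (hot ∧ cold): {q1}.

{q1}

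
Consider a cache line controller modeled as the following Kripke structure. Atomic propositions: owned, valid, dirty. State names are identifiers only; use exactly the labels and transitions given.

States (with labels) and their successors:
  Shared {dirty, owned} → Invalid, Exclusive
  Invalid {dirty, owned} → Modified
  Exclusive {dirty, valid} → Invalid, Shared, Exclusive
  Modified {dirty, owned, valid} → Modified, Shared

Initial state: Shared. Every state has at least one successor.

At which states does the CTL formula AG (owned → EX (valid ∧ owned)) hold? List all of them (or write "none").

States satisfying owned → EX (valid ∧ owned): {Invalid, Exclusive, Modified}.
States satisfying AG (owned → EX (valid ∧ owned)): ∅.

none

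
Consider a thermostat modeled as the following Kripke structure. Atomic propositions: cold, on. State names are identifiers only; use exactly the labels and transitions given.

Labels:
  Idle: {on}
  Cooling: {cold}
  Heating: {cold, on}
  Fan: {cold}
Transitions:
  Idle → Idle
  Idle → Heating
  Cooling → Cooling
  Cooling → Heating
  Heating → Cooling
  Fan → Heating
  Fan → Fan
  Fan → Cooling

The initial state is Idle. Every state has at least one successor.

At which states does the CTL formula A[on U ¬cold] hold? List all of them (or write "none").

{Idle}

States satisfying on: {Idle, Heating}.
States satisfying ¬cold: {Idle}.
States satisfying A[on U ¬cold]: {Idle}.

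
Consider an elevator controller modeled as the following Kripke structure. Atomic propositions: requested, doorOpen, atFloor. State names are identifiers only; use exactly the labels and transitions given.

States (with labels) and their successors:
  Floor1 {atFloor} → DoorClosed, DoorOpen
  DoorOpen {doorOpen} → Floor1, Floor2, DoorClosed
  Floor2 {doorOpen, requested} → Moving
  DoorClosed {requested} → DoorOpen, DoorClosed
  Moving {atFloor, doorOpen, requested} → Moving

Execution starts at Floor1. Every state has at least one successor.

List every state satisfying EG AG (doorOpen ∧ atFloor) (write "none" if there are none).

States satisfying AG (doorOpen ∧ atFloor): {Moving}.
States satisfying EG AG (doorOpen ∧ atFloor): {Moving}.

{Moving}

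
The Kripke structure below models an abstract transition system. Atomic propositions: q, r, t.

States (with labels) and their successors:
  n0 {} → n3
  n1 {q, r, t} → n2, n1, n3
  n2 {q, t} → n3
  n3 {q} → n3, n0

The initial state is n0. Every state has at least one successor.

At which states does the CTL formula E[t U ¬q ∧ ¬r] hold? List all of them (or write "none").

{n0}

States satisfying t: {n1, n2}.
States satisfying ¬q ∧ ¬r: {n0}.
States satisfying E[t U ¬q ∧ ¬r]: {n0}.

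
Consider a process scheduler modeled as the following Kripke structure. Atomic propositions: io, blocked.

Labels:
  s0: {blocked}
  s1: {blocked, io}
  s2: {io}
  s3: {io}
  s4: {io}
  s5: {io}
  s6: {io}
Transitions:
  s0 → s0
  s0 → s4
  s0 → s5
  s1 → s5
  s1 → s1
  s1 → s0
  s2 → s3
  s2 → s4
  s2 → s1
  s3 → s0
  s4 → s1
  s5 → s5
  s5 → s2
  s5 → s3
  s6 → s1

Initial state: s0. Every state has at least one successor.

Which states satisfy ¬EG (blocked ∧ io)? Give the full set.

{s0, s2, s3, s4, s5, s6}

States satisfying blocked ∧ io: {s1}.
States satisfying EG (blocked ∧ io): {s1}.
States satisfying ¬EG (blocked ∧ io): {s0, s2, s3, s4, s5, s6}.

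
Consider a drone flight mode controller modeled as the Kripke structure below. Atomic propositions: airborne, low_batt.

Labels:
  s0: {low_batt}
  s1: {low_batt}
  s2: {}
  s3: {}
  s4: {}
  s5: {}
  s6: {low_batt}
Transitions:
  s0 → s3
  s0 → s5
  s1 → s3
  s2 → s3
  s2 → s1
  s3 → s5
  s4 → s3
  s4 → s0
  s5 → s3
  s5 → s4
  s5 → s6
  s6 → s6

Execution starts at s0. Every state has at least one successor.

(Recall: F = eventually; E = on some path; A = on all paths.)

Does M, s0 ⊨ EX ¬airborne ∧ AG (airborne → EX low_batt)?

Yes

States satisfying ¬airborne: {s0, s1, s2, s3, s4, s5, s6}.
States satisfying EX ¬airborne: {s0, s1, s2, s3, s4, s5, s6}.
States satisfying airborne → EX low_batt: {s0, s1, s2, s3, s4, s5, s6}.
States satisfying AG (airborne → EX low_batt): {s0, s1, s2, s3, s4, s5, s6}.
States satisfying EX ¬airborne ∧ AG (airborne → EX low_batt): {s0, s1, s2, s3, s4, s5, s6}.
s0 ∈ Sat(EX ¬airborne ∧ AG (airborne → EX low_batt)).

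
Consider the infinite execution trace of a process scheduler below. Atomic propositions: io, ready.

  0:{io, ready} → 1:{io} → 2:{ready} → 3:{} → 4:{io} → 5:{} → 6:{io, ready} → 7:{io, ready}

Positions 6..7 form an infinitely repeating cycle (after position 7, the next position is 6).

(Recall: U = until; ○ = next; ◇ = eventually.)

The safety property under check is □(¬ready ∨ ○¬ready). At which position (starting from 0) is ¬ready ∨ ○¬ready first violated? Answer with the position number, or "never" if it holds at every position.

6

Check ¬ready ∨ ○¬ready at each position in order: 0 ✓, 1 ✓, 2 ✓, 3 ✓, 4 ✓, 5 ✓.
At position 6 the labels are {io, ready} and the next position 7 has {io, ready}, so ¬ready ∨ ○¬ready is false there. This is the first violation.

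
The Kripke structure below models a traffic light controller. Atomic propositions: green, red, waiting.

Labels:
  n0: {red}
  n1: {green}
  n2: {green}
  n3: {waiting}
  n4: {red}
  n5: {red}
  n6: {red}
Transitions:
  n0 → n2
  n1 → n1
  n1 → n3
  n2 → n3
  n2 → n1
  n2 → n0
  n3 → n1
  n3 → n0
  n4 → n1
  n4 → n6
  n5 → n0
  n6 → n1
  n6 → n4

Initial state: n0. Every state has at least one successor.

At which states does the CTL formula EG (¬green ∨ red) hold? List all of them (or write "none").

States satisfying ¬green ∨ red: {n0, n3, n4, n5, n6}.
States satisfying EG (¬green ∨ red): {n4, n6}.

{n4, n6}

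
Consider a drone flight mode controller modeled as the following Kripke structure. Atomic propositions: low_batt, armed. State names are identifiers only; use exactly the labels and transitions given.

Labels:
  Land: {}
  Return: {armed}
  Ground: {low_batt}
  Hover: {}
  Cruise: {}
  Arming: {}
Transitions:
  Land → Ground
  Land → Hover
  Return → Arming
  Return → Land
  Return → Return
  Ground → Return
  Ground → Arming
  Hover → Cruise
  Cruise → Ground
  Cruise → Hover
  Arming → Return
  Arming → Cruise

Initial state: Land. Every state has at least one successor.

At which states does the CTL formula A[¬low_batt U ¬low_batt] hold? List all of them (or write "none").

States satisfying ¬low_batt: {Land, Return, Hover, Cruise, Arming}.
States satisfying A[¬low_batt U ¬low_batt]: {Land, Return, Hover, Cruise, Arming}.

{Land, Return, Hover, Cruise, Arming}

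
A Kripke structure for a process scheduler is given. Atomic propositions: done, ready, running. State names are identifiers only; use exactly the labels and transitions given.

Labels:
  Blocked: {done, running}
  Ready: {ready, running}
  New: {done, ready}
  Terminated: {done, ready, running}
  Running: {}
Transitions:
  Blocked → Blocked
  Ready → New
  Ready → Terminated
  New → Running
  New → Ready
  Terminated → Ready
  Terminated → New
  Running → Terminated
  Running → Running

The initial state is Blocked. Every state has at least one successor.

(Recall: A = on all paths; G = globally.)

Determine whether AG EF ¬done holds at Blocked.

No

States satisfying EF ¬done: {Ready, New, Terminated, Running}.
States satisfying AG EF ¬done: {Ready, New, Terminated, Running}.
Blocked is reachable from Blocked and violates EF ¬done, so AG fails at Blocked.
Blocked ∉ Sat(AG EF ¬done).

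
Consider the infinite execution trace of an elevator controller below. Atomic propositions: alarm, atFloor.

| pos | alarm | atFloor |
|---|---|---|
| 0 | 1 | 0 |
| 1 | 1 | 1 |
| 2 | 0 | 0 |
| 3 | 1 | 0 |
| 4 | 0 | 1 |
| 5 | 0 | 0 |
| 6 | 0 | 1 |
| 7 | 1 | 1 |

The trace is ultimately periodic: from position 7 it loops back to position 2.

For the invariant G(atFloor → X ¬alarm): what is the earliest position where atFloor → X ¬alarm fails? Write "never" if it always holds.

Check atFloor → X ¬alarm at each position in order: 0 ✓, 1 ✓, 2 ✓, 3 ✓, 4 ✓, 5 ✓.
At position 6 the labels are {atFloor} and the next position 7 has {alarm, atFloor}, so atFloor → X ¬alarm is false there. This is the first violation.

6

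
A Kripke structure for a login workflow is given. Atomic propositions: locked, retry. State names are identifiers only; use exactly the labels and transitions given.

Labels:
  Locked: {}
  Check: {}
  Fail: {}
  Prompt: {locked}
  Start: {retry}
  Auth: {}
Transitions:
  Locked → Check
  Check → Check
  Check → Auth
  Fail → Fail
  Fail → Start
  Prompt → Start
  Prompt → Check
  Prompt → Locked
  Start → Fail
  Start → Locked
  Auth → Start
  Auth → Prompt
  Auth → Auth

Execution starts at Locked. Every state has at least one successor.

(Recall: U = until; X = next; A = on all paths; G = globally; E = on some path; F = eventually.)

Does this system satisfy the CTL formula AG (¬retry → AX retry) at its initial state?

States satisfying ¬retry → AX retry: {Start}.
States satisfying AG (¬retry → AX retry): ∅.
Auth is reachable from Locked and violates ¬retry → AX retry, so AG fails at Locked.
Locked ∉ Sat(AG (¬retry → AX retry)).

No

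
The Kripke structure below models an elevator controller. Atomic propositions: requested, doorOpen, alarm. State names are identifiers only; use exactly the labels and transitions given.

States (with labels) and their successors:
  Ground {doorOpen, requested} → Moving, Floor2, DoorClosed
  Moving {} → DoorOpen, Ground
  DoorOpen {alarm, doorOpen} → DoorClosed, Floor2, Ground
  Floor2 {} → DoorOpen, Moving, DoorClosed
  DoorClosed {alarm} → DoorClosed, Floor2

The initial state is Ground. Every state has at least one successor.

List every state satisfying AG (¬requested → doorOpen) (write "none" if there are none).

none

States satisfying ¬requested → doorOpen: {Ground, DoorOpen}.
States satisfying AG (¬requested → doorOpen): ∅.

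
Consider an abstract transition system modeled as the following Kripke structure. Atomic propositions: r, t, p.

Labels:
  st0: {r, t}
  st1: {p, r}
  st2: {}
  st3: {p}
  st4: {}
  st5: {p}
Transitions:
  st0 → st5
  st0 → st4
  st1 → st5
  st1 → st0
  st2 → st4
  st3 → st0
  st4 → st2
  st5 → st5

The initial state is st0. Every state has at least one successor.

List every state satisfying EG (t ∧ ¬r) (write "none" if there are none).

States satisfying t ∧ ¬r: ∅.
States satisfying EG (t ∧ ¬r): ∅.

none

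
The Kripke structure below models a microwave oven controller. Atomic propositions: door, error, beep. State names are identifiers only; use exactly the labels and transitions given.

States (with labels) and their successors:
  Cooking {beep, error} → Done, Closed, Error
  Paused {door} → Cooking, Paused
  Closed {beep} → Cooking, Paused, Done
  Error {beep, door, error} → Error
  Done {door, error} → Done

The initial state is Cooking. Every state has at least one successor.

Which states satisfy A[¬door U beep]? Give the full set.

{Cooking, Closed, Error}

States satisfying ¬door: {Cooking, Closed}.
States satisfying beep: {Cooking, Closed, Error}.
States satisfying A[¬door U beep]: {Cooking, Closed, Error}.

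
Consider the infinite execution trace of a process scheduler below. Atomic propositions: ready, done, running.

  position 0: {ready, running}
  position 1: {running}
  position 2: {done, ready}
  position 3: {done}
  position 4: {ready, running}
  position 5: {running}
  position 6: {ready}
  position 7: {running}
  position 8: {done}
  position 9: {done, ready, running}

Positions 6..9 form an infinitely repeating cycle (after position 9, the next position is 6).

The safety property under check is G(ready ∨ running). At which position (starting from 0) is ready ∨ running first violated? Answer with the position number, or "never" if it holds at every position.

Check ready ∨ running at each position in order: 0 ✓, 1 ✓, 2 ✓.
At position 3 the labels are {done}, so ready ∨ running is false there. This is the first violation.

3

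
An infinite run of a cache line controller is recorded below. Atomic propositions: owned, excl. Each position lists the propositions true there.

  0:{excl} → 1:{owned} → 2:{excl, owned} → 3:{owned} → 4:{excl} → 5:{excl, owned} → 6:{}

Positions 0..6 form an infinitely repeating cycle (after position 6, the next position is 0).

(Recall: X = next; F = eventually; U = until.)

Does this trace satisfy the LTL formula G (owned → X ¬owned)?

owned → X ¬owned must hold at every position from 0 onward. It fails at position 1, so G (owned → X ¬owned) is false.
Positions where owned holds: 1, 2, 3, 5.
Check X ¬owned at each: 1→fails, 2→fails, 3→ok, 5→ok.

Violated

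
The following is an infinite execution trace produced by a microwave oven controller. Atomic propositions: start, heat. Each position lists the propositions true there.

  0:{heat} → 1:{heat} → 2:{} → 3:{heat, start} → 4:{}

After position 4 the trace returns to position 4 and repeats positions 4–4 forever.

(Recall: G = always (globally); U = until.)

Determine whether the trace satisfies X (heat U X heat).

The position after 0 is 1; heat U X heat is true there.

Holds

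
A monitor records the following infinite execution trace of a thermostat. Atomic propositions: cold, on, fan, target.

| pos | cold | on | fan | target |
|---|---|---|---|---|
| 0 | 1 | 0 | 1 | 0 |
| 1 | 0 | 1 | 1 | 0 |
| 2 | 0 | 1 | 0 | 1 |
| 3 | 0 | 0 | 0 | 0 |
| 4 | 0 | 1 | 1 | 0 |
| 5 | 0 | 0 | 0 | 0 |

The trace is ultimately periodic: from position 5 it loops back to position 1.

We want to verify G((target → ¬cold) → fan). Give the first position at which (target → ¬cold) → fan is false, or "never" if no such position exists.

Check (target → ¬cold) → fan at each position in order: 0 ✓, 1 ✓.
At position 2 the labels are {on, target}, so (target → ¬cold) → fan is false there. This is the first violation.

2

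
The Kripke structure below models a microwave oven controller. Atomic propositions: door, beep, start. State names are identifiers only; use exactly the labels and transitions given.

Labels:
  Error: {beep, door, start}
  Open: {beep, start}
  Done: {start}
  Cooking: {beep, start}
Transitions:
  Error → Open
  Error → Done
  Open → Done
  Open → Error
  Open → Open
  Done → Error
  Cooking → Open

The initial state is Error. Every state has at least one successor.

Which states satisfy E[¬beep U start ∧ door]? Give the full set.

States satisfying ¬beep: {Done}.
States satisfying start ∧ door: {Error}.
States satisfying E[¬beep U start ∧ door]: {Error, Done}.

{Error, Done}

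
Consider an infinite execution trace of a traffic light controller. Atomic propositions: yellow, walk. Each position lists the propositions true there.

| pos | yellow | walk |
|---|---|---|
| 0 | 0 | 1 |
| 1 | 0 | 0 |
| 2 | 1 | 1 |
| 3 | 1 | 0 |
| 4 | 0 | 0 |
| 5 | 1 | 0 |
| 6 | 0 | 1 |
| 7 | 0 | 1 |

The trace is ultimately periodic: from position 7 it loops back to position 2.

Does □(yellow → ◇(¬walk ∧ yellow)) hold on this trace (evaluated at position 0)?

Holds

yellow → ◇(¬walk ∧ yellow) holds at every position 0..7, and those are all positions ever visited, so □(yellow → ◇(¬walk ∧ yellow)) holds.
Positions where yellow holds: 2, 3, 5.
Check ◇(¬walk ∧ yellow) at each: 2→ok, 3→ok, 5→ok.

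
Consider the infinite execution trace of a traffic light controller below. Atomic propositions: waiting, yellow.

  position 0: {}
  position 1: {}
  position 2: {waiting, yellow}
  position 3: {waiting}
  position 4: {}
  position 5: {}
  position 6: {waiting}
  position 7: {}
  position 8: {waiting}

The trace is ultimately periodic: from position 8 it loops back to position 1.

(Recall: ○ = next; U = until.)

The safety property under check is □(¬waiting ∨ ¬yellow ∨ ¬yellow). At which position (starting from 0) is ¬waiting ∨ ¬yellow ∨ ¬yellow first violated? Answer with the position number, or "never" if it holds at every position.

Check ¬waiting ∨ ¬yellow ∨ ¬yellow at each position in order: 0 ✓, 1 ✓.
At position 2 the labels are {waiting, yellow}, so ¬waiting ∨ ¬yellow ∨ ¬yellow is false there. This is the first violation.

2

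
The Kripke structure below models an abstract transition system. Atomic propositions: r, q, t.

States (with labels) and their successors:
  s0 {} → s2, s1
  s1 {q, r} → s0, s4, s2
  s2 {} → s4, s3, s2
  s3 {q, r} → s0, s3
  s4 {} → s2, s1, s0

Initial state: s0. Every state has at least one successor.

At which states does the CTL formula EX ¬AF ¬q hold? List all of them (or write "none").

{s2, s3}

States satisfying ¬AF ¬q: {s3}.
States satisfying EX ¬AF ¬q: {s2, s3}.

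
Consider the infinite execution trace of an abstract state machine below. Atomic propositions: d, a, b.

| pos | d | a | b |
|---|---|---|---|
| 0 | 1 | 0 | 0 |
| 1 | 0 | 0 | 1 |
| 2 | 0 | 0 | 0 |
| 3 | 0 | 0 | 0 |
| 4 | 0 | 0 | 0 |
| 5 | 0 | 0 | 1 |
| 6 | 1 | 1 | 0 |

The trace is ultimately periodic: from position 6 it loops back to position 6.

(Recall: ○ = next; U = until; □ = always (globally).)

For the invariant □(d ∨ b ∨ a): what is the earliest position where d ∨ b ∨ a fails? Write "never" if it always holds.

2

Check d ∨ b ∨ a at each position in order: 0 ✓, 1 ✓.
At position 2 the labels are {}, so d ∨ b ∨ a is false there. This is the first violation.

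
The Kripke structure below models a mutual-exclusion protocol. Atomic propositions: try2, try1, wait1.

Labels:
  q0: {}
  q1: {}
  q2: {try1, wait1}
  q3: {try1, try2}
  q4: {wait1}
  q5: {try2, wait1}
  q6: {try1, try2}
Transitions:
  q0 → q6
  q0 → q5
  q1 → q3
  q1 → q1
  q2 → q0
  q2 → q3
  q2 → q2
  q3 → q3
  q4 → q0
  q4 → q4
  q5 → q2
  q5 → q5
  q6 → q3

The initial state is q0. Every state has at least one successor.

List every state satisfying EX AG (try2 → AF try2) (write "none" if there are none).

{q0, q1, q2, q3, q4, q5, q6}

States satisfying AG (try2 → AF try2): {q0, q1, q2, q3, q4, q5, q6}.
States satisfying EX AG (try2 → AF try2): {q0, q1, q2, q3, q4, q5, q6}.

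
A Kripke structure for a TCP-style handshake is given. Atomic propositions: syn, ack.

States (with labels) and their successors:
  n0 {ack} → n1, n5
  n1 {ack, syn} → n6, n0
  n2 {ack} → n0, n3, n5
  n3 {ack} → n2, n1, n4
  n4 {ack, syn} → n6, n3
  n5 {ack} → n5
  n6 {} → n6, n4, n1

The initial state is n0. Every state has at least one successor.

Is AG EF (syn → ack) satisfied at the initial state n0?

Satisfied

States satisfying EF (syn → ack): {n0, n1, n2, n3, n4, n5, n6}.
States satisfying AG EF (syn → ack): {n0, n1, n2, n3, n4, n5, n6}.
Every state reachable from n0 satisfies EF (syn → ack).
n0 ∈ Sat(AG EF (syn → ack)).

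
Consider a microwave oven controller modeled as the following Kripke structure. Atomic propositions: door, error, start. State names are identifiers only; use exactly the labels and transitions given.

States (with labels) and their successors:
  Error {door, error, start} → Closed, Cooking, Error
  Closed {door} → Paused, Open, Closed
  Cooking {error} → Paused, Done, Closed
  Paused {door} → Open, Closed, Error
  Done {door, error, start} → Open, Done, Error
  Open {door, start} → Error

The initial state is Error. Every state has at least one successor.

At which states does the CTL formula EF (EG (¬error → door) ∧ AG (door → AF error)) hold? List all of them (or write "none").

States satisfying EG (¬error → door) ∧ AG (door → AF error): ∅.
States satisfying EF (EG (¬error → door) ∧ AG (door → AF error)): ∅.

none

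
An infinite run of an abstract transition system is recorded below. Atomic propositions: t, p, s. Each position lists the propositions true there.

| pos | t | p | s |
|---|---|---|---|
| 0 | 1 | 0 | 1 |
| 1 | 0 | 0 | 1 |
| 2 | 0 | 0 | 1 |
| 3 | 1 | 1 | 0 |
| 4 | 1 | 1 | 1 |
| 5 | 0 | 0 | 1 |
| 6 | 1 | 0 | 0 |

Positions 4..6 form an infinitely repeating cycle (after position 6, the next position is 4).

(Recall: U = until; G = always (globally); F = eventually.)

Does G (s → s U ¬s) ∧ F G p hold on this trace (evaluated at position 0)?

s → s U ¬s holds at every position 0..6, and those are all positions ever visited, so G (s → s U ¬s) holds.
Positions where s holds: 0, 1, 2, 4, 5.
Check s U ¬s at each: 0→ok, 1→ok, 2→ok, 4→ok, 5→ok.
G p is false at every position 0..6, so it never becomes true and F G p fails.
At position 0: G (s → s U ¬s) is true; F G p is false; so G (s → s U ¬s) ∧ F G p is false.

Violated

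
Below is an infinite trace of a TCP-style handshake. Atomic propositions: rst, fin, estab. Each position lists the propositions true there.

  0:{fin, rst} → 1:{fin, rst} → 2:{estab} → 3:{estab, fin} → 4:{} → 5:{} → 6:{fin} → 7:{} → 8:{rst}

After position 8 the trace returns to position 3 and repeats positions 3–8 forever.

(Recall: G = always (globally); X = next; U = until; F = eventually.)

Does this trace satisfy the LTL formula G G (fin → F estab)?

G (fin → F estab) holds at every position 0..8, and those are all positions ever visited, so G G (fin → F estab) holds.

Satisfied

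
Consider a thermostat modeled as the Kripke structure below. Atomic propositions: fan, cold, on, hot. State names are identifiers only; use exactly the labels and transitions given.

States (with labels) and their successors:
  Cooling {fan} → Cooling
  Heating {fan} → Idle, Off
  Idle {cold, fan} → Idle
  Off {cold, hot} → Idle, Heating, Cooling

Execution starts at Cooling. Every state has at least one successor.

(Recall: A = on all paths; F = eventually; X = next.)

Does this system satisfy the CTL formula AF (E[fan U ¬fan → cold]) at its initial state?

Satisfied

States satisfying E[fan U ¬fan → cold]: {Cooling, Heating, Idle, Off}.
States satisfying AF (E[fan U ¬fan → cold]): {Cooling, Heating, Idle, Off}.
Cooling ∈ Sat(AF (E[fan U ¬fan → cold])).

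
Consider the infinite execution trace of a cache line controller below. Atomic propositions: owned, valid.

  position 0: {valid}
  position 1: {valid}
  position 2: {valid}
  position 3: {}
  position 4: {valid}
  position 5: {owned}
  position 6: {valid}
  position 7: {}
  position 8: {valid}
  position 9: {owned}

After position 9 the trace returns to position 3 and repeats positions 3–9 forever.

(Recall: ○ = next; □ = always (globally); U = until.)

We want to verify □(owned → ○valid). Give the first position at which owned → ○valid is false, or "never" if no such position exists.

Check owned → ○valid at each position in order: 0 ✓, 1 ✓, 2 ✓, 3 ✓, 4 ✓, 5 ✓, 6 ✓, 7 ✓, 8 ✓.
At position 9 the labels are {owned} and the next position 3 has {}, so owned → ○valid is false there. This is the first violation.

9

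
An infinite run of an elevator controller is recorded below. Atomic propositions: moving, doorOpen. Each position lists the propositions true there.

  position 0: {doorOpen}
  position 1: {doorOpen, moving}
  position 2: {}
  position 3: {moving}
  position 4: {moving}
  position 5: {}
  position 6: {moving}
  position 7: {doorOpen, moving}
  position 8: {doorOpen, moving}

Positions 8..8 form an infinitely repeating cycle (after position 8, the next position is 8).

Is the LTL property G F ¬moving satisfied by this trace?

No

F ¬moving must hold at every position from 0 onward. It fails at position 6, so G F ¬moving is false.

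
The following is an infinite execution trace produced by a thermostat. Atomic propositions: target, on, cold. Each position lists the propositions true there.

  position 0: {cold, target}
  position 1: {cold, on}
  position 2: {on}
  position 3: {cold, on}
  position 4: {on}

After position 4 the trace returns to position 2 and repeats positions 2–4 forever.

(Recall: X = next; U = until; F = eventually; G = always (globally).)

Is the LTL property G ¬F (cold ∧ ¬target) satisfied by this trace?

¬F (cold ∧ ¬target) must hold at every position from 0 onward. It fails at position 0, so G ¬F (cold ∧ ¬target) is false.

No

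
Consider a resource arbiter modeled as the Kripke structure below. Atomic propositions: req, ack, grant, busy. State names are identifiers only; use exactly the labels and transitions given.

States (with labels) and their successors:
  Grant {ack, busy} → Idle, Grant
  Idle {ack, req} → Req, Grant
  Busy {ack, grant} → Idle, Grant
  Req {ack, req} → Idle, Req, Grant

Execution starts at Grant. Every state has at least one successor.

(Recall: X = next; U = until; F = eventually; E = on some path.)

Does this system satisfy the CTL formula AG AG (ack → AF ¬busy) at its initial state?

States satisfying AG (ack → AF ¬busy): ∅.
States satisfying AG AG (ack → AF ¬busy): ∅.
Grant is reachable from Grant and violates AG (ack → AF ¬busy), so AG fails at Grant.
Grant ∉ Sat(AG AG (ack → AF ¬busy)).

Violated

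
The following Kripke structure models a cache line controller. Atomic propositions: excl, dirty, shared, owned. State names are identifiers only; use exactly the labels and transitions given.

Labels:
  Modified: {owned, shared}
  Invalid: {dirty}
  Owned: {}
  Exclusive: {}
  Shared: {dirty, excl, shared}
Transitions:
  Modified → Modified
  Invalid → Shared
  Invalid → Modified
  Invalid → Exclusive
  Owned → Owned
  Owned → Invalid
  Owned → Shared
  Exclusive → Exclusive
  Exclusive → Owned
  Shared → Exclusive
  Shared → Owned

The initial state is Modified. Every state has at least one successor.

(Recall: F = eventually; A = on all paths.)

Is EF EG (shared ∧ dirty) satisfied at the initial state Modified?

States satisfying EG (shared ∧ dirty): ∅.
States satisfying EF EG (shared ∧ dirty): ∅.
No suitable path/successor from Modified witnesses the formula.
Modified ∉ Sat(EF EG (shared ∧ dirty)).

Does not hold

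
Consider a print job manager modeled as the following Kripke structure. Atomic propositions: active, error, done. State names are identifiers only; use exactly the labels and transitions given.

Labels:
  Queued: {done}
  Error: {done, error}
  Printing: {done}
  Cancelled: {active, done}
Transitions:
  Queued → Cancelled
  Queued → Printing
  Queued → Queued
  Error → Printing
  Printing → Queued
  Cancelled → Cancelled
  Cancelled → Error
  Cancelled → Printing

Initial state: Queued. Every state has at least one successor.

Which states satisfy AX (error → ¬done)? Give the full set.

{Queued, Error, Printing}

States satisfying error → ¬done: {Queued, Printing, Cancelled}.
States satisfying AX (error → ¬done): {Queued, Error, Printing}.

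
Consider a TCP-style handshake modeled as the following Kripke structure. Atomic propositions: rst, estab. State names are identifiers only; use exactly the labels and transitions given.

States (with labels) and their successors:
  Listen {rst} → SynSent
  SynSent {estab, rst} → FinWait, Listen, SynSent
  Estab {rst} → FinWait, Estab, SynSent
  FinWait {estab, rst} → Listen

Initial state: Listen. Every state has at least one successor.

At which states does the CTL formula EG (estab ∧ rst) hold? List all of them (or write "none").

States satisfying estab ∧ rst: {SynSent, FinWait}.
States satisfying EG (estab ∧ rst): {SynSent}.

{SynSent}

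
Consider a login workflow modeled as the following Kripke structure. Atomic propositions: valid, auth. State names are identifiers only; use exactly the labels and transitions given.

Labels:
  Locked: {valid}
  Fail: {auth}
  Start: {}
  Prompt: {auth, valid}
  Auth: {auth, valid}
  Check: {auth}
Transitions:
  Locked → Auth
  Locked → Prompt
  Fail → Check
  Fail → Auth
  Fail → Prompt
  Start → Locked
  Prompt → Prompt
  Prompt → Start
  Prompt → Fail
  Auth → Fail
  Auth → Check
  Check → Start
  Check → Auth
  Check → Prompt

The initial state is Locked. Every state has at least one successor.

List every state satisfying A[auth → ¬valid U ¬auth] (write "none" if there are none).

States satisfying auth → ¬valid: {Locked, Fail, Start, Check}.
States satisfying ¬auth: {Locked, Start}.
States satisfying A[auth → ¬valid U ¬auth]: {Locked, Start}.

{Locked, Start}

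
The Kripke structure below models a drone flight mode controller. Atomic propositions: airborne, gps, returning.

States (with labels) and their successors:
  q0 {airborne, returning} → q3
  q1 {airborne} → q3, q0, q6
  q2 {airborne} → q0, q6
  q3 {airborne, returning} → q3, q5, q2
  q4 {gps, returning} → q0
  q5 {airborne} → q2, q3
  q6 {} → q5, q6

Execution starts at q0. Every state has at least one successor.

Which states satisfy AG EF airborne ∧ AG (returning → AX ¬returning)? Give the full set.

none

States satisfying EF airborne: {q0, q1, q2, q3, q4, q5, q6}.
States satisfying AG EF airborne: {q0, q1, q2, q3, q4, q5, q6}.
States satisfying returning → AX ¬returning: {q1, q2, q5, q6}.
States satisfying AG (returning → AX ¬returning): ∅.
States satisfying AG EF airborne ∧ AG (returning → AX ¬returning): ∅.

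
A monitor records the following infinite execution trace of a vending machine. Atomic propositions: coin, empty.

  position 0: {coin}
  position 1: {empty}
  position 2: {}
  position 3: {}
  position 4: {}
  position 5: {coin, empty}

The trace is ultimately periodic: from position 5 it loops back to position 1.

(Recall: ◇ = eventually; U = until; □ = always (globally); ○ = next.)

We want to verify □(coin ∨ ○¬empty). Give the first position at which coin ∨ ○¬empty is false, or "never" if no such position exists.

Check coin ∨ ○¬empty at each position in order: 0 ✓, 1 ✓, 2 ✓, 3 ✓.
At position 4 the labels are {} and the next position 5 has {coin, empty}, so coin ∨ ○¬empty is false there. This is the first violation.

4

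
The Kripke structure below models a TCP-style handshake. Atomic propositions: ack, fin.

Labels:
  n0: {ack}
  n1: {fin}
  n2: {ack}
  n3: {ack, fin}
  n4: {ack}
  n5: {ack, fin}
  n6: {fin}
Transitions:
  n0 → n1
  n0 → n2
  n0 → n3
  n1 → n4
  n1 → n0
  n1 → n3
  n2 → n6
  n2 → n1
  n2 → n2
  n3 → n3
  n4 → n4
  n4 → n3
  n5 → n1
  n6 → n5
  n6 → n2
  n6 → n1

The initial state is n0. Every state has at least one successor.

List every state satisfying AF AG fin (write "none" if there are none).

{n3}

States satisfying AG fin: {n3}.
States satisfying AF AG fin: {n3}.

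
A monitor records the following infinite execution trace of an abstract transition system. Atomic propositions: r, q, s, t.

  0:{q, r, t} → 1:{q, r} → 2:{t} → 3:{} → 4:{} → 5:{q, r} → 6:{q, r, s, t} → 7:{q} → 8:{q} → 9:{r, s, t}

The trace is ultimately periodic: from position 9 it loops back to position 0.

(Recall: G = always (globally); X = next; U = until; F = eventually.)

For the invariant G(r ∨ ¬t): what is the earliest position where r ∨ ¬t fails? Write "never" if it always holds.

2

Check r ∨ ¬t at each position in order: 0 ✓, 1 ✓.
At position 2 the labels are {t}, so r ∨ ¬t is false there. This is the first violation.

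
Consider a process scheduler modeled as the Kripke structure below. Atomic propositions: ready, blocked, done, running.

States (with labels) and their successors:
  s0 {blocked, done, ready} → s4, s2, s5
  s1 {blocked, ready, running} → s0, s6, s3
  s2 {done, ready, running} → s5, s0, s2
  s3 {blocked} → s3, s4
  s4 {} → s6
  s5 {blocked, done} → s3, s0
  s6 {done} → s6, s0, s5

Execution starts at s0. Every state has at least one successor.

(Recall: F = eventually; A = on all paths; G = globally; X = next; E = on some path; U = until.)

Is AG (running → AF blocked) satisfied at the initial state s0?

States satisfying running → AF blocked: {s0, s1, s3, s4, s5, s6}.
States satisfying AG (running → AF blocked): ∅.
s2 is reachable from s0 and violates running → AF blocked, so AG fails at s0.
s0 ∉ Sat(AG (running → AF blocked)).

Does not hold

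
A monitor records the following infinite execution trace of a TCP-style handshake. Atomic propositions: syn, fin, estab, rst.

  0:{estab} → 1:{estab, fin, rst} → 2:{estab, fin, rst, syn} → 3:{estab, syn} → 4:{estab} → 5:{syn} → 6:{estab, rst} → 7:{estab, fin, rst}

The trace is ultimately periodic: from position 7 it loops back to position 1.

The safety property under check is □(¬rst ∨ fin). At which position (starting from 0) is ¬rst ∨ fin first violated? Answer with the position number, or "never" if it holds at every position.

Check ¬rst ∨ fin at each position in order: 0 ✓, 1 ✓, 2 ✓, 3 ✓, 4 ✓, 5 ✓.
At position 6 the labels are {estab, rst}, so ¬rst ∨ fin is false there. This is the first violation.

6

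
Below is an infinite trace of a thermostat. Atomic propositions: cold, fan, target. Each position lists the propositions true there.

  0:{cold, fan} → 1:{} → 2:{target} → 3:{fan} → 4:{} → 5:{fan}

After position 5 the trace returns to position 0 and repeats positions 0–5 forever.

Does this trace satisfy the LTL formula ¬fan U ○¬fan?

Yes

Walking from position 0: ○¬fan first holds at position 0, and ¬fan holds at every earlier position along the way, so ¬fan U ○¬fan holds.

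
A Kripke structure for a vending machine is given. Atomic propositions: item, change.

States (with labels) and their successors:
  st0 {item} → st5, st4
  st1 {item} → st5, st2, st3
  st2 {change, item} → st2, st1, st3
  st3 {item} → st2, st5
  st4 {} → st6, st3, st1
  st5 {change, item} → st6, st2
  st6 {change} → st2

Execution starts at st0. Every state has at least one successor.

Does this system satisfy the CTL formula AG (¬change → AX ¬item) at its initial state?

No

States satisfying ¬change → AX ¬item: {st2, st5, st6}.
States satisfying AG (¬change → AX ¬item): ∅.
st0 is reachable from st0 and violates ¬change → AX ¬item, so AG fails at st0.
st0 ∉ Sat(AG (¬change → AX ¬item)).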